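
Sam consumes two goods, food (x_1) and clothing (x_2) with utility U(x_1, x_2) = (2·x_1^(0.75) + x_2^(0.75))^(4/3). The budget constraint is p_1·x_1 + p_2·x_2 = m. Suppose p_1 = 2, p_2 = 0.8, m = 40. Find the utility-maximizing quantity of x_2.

From the CES first-order condition, 2·(x_2/x_1)^(0.25) = p_1/p_2.
Solve for the ratio: x_2/x_1 = [(1/2)·p_1/p_2]^(4).
With the ratio pinned down, the budget gives x_1* = m/(p_1 + p_2·(x_2/x_1)) and x_2* = (x_2/x_1)·x_1*.
Numerically x_2/x_1 = 2.441406, so x_1* = 40/(2 + 0.8·2.441406) = 10.1186 and x_2* = 2.441406·10.1186 = 24.7036.

x_2* = 24.7036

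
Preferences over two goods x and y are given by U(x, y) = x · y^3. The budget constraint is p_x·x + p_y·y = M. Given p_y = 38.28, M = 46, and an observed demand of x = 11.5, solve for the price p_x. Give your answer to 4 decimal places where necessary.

The MRS is (1/3)·y/x. Set MRS = p_x/p_y.
Rearranging, p_y·y = 3·p_x·x. Substituting into the budget gives p_x·x·(1 + 3) = M.
Demand: x*(p_x,p_y,M) = 0.25·M/p_x and y* = 0.75·M/p_y.
Set x* = 11.5 in the demand function and solve for p_x: p_x = 1.

p_x = 1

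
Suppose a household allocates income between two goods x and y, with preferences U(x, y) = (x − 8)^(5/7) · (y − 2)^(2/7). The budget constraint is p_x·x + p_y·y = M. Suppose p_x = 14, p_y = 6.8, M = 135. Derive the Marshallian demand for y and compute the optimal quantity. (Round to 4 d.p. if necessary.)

y* = 2.395

Let x' = x−8, y' = y−2. MRS = (5/2)·y'/x' = p_x/p_y.
After buying the subsistence bundle (8, 2), a share 5/7 of the remaining income goes to x: x* = 8 + 5/7·(M − 8p_x − 2p_y)/p_x.
Discretionary income = 135 − 8·14 − 2·6.8 = 9.4; y* = 2 + 2/7·9.4/6.8 = 2.395.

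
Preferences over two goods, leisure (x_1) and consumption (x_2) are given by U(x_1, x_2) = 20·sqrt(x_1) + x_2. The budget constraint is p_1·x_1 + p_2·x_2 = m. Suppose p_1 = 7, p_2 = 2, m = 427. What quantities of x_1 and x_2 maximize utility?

MU_x_1 = 10/√x_1, MU_x_2 = 1. Tangency: 10/√x_1 = p_1/p_2.
Thus x_1* = (10·p_2/p_1)² — independent of m — with the rest of income spent on x_2.
Plugging in: x_1* = (10·2/7)² = 8.1633, x_2* = 184.9286.

x_1* = 8.1633, x_2* = 184.9286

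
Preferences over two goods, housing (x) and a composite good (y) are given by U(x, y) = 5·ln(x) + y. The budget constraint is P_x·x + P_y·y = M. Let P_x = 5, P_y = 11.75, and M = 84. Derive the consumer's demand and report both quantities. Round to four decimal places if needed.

x* = 11.75, y* = 2.1489

So x*(P_x,P_y) = 5·P_y/P_x, independent of income; and y* = (M − 5·P_y)/P_y.
At the given prices: x* = 5·11.75/5 = 11.75, and y* = 2.1489.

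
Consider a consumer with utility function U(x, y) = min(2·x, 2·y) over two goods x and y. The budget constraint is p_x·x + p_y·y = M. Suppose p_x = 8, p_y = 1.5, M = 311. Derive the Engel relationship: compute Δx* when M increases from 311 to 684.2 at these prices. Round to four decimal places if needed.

Δx* = 39.2842

Leontief preferences: the optimum is at the kink where x/2 = y/2, i.e. y = x.
Budget: p_x·x + p_y·x = M, so (2·p_x + 2·p_y)·x = 2·M.
Demand: x*(p_x,p_y,M) = 2·M/(2·p_x + 2·p_y), y* = 2·M/(2·p_x + 2·p_y).
Here 2·8 + 2·1.5 = 19, giving x* = 32.7368.
At M' = 684.2: x* = 72.0211. Change: 72.0211 − 32.7368 = 39.2842.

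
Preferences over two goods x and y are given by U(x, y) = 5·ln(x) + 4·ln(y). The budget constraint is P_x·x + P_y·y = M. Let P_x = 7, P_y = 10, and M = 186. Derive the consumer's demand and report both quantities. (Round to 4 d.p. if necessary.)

x* = 14.7619, y* = 8.2667

The MRS is (5/4)·y/x. Set MRS = P_x/P_y.
So 5·P_y·y = 4·P_x·x; combined with the budget, a share 5/9 of income goes to x.
Demand: x*(P_x,P_y,M) = 5/9·M/P_x and y* = 4/9·M/P_y.
At P_x=7, P_y=10, M=186: x* = 5/9·186/7 = 14.7619, y* = 8.2667.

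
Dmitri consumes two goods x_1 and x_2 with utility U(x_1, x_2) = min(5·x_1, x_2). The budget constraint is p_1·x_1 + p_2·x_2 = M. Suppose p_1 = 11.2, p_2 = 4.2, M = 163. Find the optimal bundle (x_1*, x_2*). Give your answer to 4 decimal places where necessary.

With perfect complements, no substitution: consume in ratio x_1:x_2 = 1:5.
Budget: p_1·x_1 + p_2·5·x_1 = M, so (p_1 + 5·p_2)·x_1 = M.
Demand: x_1*(p_1,p_2,M) = M/(p_1 + 5·p_2), x_2* = 5·M/(p_1 + 5·p_2).
Here 11.2 + 5·4.2 = 32.2, giving x_1* = 5.0621 and x_2* = 25.3106.

x_1* = 5.0621, x_2* = 25.3106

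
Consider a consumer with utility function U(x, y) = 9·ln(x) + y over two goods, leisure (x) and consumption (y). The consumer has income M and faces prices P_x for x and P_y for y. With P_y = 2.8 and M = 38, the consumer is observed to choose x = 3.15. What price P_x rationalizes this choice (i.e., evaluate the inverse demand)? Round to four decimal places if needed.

Set MRS = P_x/P_y: (9/x)/1 = P_x/P_y.
So x*(P_x,P_y) = 9·P_y/P_x, independent of income; and y* = (M − 9·P_y)/P_y.
Set x* = 3.15 in the demand function and solve for P_x: P_x = 8.

P_x = 8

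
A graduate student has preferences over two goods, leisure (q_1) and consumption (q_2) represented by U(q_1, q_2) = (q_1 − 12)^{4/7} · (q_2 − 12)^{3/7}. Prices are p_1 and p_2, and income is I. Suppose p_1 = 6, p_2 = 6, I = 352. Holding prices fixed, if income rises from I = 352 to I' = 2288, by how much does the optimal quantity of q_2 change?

Δq_2* = 138.2857

MRS = (4/3)·(q_2−12)/(q_1−12). Tangency with p_1/p_2 gives q_2−12 = (3/4)·(p_1/p_2)·(q_1−12).
After buying the subsistence bundle (12, 12), a share 4/7 of the remaining income goes to q_1: q_1* = 12 + 4/7·(I − 12p_1 − 12p_2)/p_1.
Discretionary income = 352 − 12·6 − 12·6 = 208; q_2* = 12 + 3/7·208/6 = 26.8571.
At I' = 2288: q_2* = 165.1429. Change: 165.1429 − 26.8571 = 138.2857.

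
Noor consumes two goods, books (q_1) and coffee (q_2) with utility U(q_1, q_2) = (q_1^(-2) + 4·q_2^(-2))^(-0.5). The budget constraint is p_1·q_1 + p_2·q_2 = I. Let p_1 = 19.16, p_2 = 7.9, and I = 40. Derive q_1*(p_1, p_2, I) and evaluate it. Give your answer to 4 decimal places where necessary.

Substitute q_2 = (q_2/q_1)·q_1 into the budget: q_1* = I/(p_1 + p_2·(q_2/q_1)).
Numerically q_2/q_1 = 2.132764, so q_1* = 40/(19.16 + 7.9·2.132764) = 1.1108.

q_1* = 1.1108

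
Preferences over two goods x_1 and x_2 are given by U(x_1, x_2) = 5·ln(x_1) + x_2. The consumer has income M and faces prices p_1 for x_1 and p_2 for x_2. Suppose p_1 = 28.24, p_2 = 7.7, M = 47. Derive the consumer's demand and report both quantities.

x_1* = 1.3633, x_2* = 1.1039

So x_1*(p_1,p_2) = 5·p_2/p_1, independent of income; and x_2* = (M − 5·p_2)/p_2.
At the given prices: x_1* = 5·7.7/28.24 = 1.3633, and x_2* = 1.1039.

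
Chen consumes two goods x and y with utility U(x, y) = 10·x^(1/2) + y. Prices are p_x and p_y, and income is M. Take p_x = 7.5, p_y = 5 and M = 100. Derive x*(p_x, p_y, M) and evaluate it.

x* = 11.1111

Set MRS = p_x/p_y: 5·x^(−1/2) = p_x/p_y.
Solve: √x = 5·p_y/p_x, so x*(p_x,p_y) = (5·p_y/p_x)², and y* = (M − p_x·x*)/p_y.
Plugging in: x* = (5·5/7.5)² = 11.1111.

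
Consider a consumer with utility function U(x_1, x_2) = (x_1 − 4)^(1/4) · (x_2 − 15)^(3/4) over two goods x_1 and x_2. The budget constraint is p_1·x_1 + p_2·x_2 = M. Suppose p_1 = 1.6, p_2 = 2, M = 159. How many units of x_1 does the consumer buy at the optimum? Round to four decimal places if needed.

Discretionary income = 159 − 4·1.6 − 15·2 = 122.6; x_1* = 4 + 0.25·122.6/1.6 = 23.1562.

x_1* = 23.1562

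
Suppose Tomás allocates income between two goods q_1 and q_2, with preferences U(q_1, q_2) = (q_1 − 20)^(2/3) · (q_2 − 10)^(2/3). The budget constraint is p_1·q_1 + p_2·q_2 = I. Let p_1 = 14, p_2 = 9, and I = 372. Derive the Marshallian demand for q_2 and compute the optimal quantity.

q_2* = 10.1111

This is Cobb-Douglas in (q_1−20, q_2−10): tangency gives 2/3·p_2·(q_2−10) = 2/3·p_1·(q_1−20).
Substituting into the budget: q_1* = 20 + 0.5·(I − 20·p_1 − 10·p_2)/p_1, and q_2* = 10 + 0.5·(…)/p_2.
Discretionary income = 372 − 20·14 − 10·9 = 2; q_2* = 10 + 0.5·2/9 = 10.1111.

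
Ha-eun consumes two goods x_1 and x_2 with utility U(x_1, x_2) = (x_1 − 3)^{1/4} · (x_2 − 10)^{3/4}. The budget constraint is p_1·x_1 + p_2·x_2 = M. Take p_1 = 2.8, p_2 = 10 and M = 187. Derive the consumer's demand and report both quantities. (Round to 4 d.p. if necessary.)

Substituting into the budget: x_1* = 3 + 0.25·(M − 3·p_1 − 10·p_2)/p_1, and x_2* = 10 + 0.75·(…)/p_2.
Discretionary income = 187 − 3·2.8 − 10·10 = 78.6; x_1* = 3 + 0.25·78.6/2.8 = 10.0179; x_2* = 10 + 0.75·78.6/10 = 15.895.

x_1* = 10.0179, x_2* = 15.895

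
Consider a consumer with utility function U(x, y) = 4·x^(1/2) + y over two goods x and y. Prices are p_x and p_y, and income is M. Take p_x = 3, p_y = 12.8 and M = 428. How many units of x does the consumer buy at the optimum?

Set MRS = p_x/p_y: 2·x^(−1/2) = p_x/p_y.
Thus x* = (2·p_y/p_x)² — independent of M — with the rest of income spent on y.
Plugging in: x* = (2·12.8/3)² = 72.8178.

x* = 72.8178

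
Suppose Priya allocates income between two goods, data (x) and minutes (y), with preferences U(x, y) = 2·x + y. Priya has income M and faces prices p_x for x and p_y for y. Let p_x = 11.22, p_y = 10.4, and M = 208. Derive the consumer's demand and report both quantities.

x* = 18.5383, y* = 0

Perfect substitutes: compare marginal utility per dollar. 2/p_x vs 1/p_y → 0.1783 vs 0.0962.
x gives more utility per dollar, so spend all income on x: x* = M/p_x, y* = 0.
Numerically: x* = 18.5383, y* = 0.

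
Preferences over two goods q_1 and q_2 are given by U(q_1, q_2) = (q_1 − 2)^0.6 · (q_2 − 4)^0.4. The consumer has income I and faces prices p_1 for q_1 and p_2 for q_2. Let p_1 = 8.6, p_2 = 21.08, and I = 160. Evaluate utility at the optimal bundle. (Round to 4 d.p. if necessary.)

Let q_1' = q_1−2, q_2' = q_2−4. MRS = (3/2)·q_2'/q_1' = p_1/p_2.
After buying the subsistence bundle (2, 4), a share 0.6 of the remaining income goes to q_1: q_1* = 2 + 0.6·(I − 2p_1 − 4p_2)/p_1.
Discretionary income = 160 − 2·8.6 − 4·21.08 = 58.48; q_1* = 2 + 0.6·58.48/8.6 = 6.08; q_2* = 4 + 0.4·58.48/21.08 = 5.1097.
Utility at the optimum: U(6.08, 5.1097) = 2.4237.

V = 2.4237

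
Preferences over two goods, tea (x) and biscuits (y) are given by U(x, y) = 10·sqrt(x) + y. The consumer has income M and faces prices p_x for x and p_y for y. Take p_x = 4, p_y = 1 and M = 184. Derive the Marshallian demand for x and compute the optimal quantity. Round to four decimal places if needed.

Set MRS = p_x/p_y: 5·x^(−1/2) = p_x/p_y.
Solve: √x = 5·p_y/p_x, so x*(p_x,p_y) = (5·p_y/p_x)², and y* = (M − p_x·x*)/p_y.
Plugging in: x* = (5·1/4)² = 1.5625.

x* = 1.5625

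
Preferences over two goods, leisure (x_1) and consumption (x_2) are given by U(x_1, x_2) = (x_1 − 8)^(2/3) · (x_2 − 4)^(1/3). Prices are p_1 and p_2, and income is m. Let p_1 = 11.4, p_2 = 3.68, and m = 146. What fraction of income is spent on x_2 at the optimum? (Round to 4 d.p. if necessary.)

share on x_2 = 0.1923

After buying the subsistence bundle (8, 4), a share 2/3 of the remaining income goes to x_1: x_1* = 8 + 2/3·(m − 8p_1 − 4p_2)/p_1.
Discretionary income = 146 − 8·11.4 − 4·3.68 = 40.08; x_1* = 8 + 2/3·40.08/11.4 = 10.3439; x_2* = 4 + 1/3·40.08/3.68 = 7.6304.
Expenditure on x_2: 3.68·7.6304 = 28.08; share = 0.1923.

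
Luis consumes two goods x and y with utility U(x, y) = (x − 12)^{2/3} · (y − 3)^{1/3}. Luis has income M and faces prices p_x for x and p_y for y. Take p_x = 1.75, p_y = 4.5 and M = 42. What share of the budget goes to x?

Let x' = x−12, y' = y−3. MRS = 2·y'/x' = p_x/p_y.
After buying the subsistence bundle (12, 3), a share 2/3 of the remaining income goes to x: x* = 12 + 2/3·(M − 12p_x − 3p_y)/p_x.
Discretionary income = 42 − 12·1.75 − 3·4.5 = 7.5; x* = 12 + 2/3·7.5/1.75 = 14.8571; y* = 3 + 1/3·7.5/4.5 = 3.5556.
Expenditure on x: 1.75·14.8571 = 26; share = 0.619.

share on x = 0.619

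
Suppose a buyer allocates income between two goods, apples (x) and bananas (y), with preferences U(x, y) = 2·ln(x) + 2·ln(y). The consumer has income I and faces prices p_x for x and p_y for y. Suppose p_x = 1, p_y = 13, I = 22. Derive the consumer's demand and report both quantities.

The MRS is y/x. Set MRS = p_x/p_y.
Rearranging, p_y·y = p_x·x. Substituting into the budget gives p_x·x·(1 + 1) = I.
Demand: x*(p_x,p_y,I) = 0.5·I/p_x and y* = 0.5·I/p_y.
At p_x=1, p_y=13, I=22: x* = 0.5·22/1 = 11, y* = 0.8462.

x* = 11, y* = 0.8462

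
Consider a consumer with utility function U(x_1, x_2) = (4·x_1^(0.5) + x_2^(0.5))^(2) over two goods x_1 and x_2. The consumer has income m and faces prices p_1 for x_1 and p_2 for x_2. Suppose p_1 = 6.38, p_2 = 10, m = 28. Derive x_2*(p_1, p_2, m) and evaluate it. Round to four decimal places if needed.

From the CES first-order condition, 4·(x_2/x_1)^(0.5) = p_1/p_2.
Hence x_2/x_1 = ((1/4)·p_1/p_2)^(1/(0.5)), i.e. raised to the 2 power.
Substitute x_2 = (x_2/x_1)·x_1 into the budget: x_1* = m/(p_1 + p_2·(x_2/x_1)).
Numerically x_2/x_1 = 0.02544, so x_1* = 28/(6.38 + 10·0.02544) = 4.2204 and x_2* = 0.02544·4.2204 = 0.1074.

x_2* = 0.1074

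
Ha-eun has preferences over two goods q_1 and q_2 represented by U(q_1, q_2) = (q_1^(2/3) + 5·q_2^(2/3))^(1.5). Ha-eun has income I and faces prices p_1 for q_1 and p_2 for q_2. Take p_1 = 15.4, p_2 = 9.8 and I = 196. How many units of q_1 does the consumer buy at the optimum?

q_1* = 0.0411

MRS = MU_q_1/MU_q_2 = (1/5)·(q_2/q_1)^(1/3). Set equal to p_1/p_2.
Solve for the ratio: q_2/q_1 = [5·p_1/p_2]^(3).
With the ratio pinned down, the budget gives q_1* = I/(p_1 + p_2·(q_2/q_1)) and q_2* = (q_2/q_1)·q_1*.
Numerically q_2/q_1 = 485.058309, so q_1* = 196/(15.4 + 9.8·485.058309) = 0.0411.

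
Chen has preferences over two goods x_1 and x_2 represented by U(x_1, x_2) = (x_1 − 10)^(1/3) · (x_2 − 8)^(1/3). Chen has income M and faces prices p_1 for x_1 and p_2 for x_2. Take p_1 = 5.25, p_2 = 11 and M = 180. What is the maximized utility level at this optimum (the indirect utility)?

V = 1.8903

MRS = (x_2−8)/(x_1−10). Tangency with p_1/p_2 gives x_2−8 = (p_1/p_2)·(x_1−10).
After buying the subsistence bundle (10, 8), a share 0.5 of the remaining income goes to x_1: x_1* = 10 + 0.5·(M − 10p_1 − 8p_2)/p_1.
Discretionary income = 180 − 10·5.25 − 8·11 = 39.5; x_1* = 10 + 0.5·39.5/5.25 = 13.7619; x_2* = 8 + 0.5·39.5/11 = 9.7955.
Utility at the optimum: U(13.7619, 9.7955) = 1.8903.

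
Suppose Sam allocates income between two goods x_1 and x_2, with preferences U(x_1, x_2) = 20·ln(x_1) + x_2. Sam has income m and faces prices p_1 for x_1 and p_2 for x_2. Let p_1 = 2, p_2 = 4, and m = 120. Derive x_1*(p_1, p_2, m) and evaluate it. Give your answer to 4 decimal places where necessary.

At the given prices: x_1* = 20·4/2 = 40.

x_1* = 40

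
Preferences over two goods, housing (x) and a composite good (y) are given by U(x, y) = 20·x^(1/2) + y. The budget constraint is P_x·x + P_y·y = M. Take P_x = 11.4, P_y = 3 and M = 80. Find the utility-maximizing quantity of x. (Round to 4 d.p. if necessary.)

Set MRS = P_x/P_y: 10·x^(−1/2) = P_x/P_y.
Solve: √x = 10·P_y/P_x, so x*(P_x,P_y) = (10·P_y/P_x)², and y* = (M − P_x·x*)/P_y.
Plugging in: x* = (10·3/11.4)² = 6.9252.

x* = 6.9252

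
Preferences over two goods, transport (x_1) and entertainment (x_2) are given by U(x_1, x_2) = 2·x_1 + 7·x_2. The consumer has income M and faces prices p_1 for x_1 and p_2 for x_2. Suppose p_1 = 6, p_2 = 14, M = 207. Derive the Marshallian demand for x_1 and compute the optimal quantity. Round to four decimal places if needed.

x_1* = 0

Linear utility — the consumer picks whichever good has higher MU/price: 2/6 = 0.3333 vs 7/14 = 0.5.
x_2 gives more utility per dollar, so spend all income on x_2: x_2* = M/p_2, x_1* = 0.
Numerically: x_1* = 0, x_2* = 14.7857.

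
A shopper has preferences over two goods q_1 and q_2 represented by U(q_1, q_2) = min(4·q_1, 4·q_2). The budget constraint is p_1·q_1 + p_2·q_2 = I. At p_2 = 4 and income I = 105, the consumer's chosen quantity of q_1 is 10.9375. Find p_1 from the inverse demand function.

With perfect complements, no substitution: consume in ratio q_1:q_2 = 4:4.
Budget: p_1·q_1 + p_2·q_1 = I, so (4·p_1 + 4·p_2)·q_1 = 4·I.
Demand: q_1*(p_1,p_2,I) = 4·I/(4·p_1 + 4·p_2), q_2* = 4·I/(4·p_1 + 4·p_2).
Set q_1* = 10.9375 in the demand function and solve for p_1: p_1 = 5.6.

p_1 = 5.6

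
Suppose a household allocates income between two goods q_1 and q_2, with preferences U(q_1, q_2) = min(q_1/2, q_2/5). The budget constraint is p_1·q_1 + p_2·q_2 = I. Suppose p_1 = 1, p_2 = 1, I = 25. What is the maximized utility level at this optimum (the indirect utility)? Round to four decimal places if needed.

V = 3.5714

With perfect complements, no substitution: consume in ratio q_1:q_2 = 2:5.
Budget: p_1·q_1 + p_2·(5/2)·q_1 = I, so (2·p_1 + 5·p_2)·q_1 = 2·I.
Demand: q_1*(p_1,p_2,I) = 2·I/(2·p_1 + 5·p_2), q_2* = 5·I/(2·p_1 + 5·p_2).
Here 2·1 + 5·1 = 7, giving q_1* = 7.1429 and q_2* = 17.8571.
Utility at the optimum: U(7.1429, 17.8571) = 3.5714.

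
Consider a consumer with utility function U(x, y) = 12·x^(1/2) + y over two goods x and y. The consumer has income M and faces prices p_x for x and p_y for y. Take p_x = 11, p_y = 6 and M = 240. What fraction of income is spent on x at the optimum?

share on x = 0.4909

MU_x = 6/√x, MU_y = 1. Tangency: 6/√x = p_x/p_y.
Solve: √x = 6·p_y/p_x, so x*(p_x,p_y) = (6·p_y/p_x)², and y* = (M − p_x·x*)/p_y.
Plugging in: x* = (6·6/11)² = 10.7107, y* = 20.3636.
Expenditure on x: 11·10.7107 = 117.8182; share = 0.4909.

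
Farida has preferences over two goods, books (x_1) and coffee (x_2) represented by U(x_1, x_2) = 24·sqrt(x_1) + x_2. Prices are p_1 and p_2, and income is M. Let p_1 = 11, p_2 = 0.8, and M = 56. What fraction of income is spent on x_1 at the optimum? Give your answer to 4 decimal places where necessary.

Solve: √x_1 = 12·p_2/p_1, so x_1*(p_1,p_2) = (12·p_2/p_1)², and x_2* = (M − p_1·x_1*)/p_2.
Plugging in: x_1* = (12·0.8/11)² = 0.7617, x_2* = 59.5273.
Expenditure on x_1: 11·0.7617 = 8.3782; share = 0.1496.

share on x_1 = 0.1496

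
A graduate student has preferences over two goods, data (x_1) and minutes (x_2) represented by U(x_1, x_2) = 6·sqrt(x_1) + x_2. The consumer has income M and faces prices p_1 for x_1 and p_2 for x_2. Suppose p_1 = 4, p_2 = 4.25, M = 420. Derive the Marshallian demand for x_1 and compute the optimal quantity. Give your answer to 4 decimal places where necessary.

x_1* = 10.1602

Solve: √x_1 = 3·p_2/p_1, so x_1*(p_1,p_2) = (3·p_2/p_1)², and x_2* = (M − p_1·x_1*)/p_2.
Plugging in: x_1* = (3·4.25/4)² = 10.1602.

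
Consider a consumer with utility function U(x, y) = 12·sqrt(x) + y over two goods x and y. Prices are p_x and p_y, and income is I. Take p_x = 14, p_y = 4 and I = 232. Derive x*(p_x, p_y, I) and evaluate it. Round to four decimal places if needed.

Set MRS = p_x/p_y: 6·x^(−1/2) = p_x/p_y.
Solve: √x = 6·p_y/p_x, so x*(p_x,p_y) = (6·p_y/p_x)², and y* = (I − p_x·x*)/p_y.
Plugging in: x* = (6·4/14)² = 2.9388.

x* = 2.9388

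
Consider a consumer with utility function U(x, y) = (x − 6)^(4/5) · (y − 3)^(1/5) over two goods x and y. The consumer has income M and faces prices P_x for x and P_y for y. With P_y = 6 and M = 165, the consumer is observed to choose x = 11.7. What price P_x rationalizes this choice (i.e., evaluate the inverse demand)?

This is Cobb-Douglas in (x−6, y−3): tangency gives 0.8·P_y·(y−3) = 0.2·P_x·(x−6).
After buying the subsistence bundle (6, 3), a share 0.8 of the remaining income goes to x: x* = 6 + 0.8·(M − 6P_x − 3P_y)/P_x.
Set x* = 11.7 in the demand function and solve for P_x: P_x = 11.2.

P_x = 11.2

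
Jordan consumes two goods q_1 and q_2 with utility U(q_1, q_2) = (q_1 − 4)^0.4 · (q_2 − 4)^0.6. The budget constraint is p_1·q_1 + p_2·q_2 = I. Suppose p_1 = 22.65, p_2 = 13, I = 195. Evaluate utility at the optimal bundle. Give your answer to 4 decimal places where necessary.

This is Cobb-Douglas in (q_1−4, q_2−4): tangency gives 0.4·p_2·(q_2−4) = 0.6·p_1·(q_1−4).
After buying the subsistence bundle (4, 4), a share 0.4 of the remaining income goes to q_1: q_1* = 4 + 0.4·(I − 4p_1 − 4p_2)/p_1.
Discretionary income = 195 − 4·22.65 − 4·13 = 52.4; q_1* = 4 + 0.4·52.4/22.65 = 4.9254; q_2* = 4 + 0.6·52.4/13 = 6.4185.
Utility at the optimum: U(4.9254, 6.4185) = 1.6468.

V = 1.6468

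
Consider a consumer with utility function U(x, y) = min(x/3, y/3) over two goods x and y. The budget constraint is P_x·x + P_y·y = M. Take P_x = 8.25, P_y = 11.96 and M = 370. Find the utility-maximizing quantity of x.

x* = 18.3078

Leontief preferences: the optimum is at the kink where x/3 = y/3, i.e. y = x.
Budget: P_x·x + P_y·x = M, so (3·P_x + 3·P_y)·x = 3·M.
Demand: x*(P_x,P_y,M) = 3·M/(3·P_x + 3·P_y), y* = 3·M/(3·P_x + 3·P_y).
Here 3·8.25 + 3·11.96 = 60.63, giving x* = 18.3078.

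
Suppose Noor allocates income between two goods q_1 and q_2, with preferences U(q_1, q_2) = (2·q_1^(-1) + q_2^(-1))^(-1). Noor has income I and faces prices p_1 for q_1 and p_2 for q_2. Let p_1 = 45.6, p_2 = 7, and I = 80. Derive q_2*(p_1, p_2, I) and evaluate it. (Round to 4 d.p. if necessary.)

q_2* = 2.4793

From the CES first-order condition, 2·(q_2/q_1)^(2) = p_1/p_2.
Hence q_2/q_1 = ((1/2)·p_1/p_2)^(1/(2)), i.e. raised to the 0.5 power.
Substitute q_2 = (q_2/q_1)·q_1 into the budget: q_1* = I/(p_1 + p_2·(q_2/q_1)).
Numerically q_2/q_1 = 1.804756, so q_1* = 80/(45.6 + 7·1.804756) = 1.3738 and q_2* = 1.804756·1.3738 = 2.4793.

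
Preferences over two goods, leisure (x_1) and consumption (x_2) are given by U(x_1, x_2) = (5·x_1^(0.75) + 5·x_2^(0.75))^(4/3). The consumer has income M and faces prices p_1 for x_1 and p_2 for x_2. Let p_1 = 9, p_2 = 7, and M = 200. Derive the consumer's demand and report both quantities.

MU_x_1 ∝ 5·x_1^(-0.25), MU_x_2 ∝ 5·x_2^(-0.25), so MRS = (x_2/x_1)^(0.25) = p_1/p_2.
Hence x_2/x_1 = (p_1/p_2)^(1/(0.25)), i.e. raised to the 4 power.
With the ratio pinned down, the budget gives x_1* = M/(p_1 + p_2·(x_2/x_1)) and x_2* = (x_2/x_1)·x_1*.
Numerically x_2/x_1 = 2.732611, so x_1* = 200/(9 + 7·2.732611) = 7.1103 and x_2* = 2.732611·7.1103 = 19.4296.

x_1* = 7.1103, x_2* = 19.4296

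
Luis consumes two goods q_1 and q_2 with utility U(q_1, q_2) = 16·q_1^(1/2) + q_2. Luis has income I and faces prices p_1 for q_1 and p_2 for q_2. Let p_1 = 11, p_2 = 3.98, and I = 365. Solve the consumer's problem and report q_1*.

q_1* = 8.3784

Solve: √q_1 = 8·p_2/p_1, so q_1*(p_1,p_2) = (8·p_2/p_1)², and q_2* = (I − p_1·q_1*)/p_2.
Plugging in: q_1* = (8·3.98/11)² = 8.3784.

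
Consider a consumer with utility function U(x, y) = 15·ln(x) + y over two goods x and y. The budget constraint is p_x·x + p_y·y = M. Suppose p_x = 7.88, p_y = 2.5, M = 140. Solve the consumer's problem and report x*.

Set MRS = p_x/p_y: (15/x)/1 = p_x/p_y.
So x*(p_x,p_y) = 15·p_y/p_x, independent of income; and y* = (M − 15·p_y)/p_y.
At the given prices: x* = 15·2.5/7.88 = 4.7589.

x* = 4.7589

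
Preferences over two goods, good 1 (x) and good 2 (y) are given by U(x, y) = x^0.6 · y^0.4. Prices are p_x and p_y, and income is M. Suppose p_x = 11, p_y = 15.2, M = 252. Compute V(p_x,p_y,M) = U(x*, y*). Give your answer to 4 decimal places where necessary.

Demand: x*(p_x,p_y,M) = 0.6·M/p_x and y* = 0.4·M/p_y.
At p_x=11, p_y=15.2, M=252: x* = 0.6·252/11 = 13.7455, y* = 6.6316.
Utility at the optimum: U(13.7455, 6.6316) = 10.2693.

V = 10.2693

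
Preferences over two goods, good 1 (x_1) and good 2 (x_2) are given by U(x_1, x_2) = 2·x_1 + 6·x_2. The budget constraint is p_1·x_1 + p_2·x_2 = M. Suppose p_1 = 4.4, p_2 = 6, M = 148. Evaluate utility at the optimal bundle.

V = 148

Perfect substitutes: compare marginal utility per dollar. 2/p_1 vs 6/p_2 → 0.4545 vs 1.
x_2 gives more utility per dollar, so spend all income on x_2: x_2* = M/p_2, x_1* = 0.
Numerically: x_1* = 0, x_2* = 24.6667.
Utility at the optimum: U(0, 24.6667) = 148.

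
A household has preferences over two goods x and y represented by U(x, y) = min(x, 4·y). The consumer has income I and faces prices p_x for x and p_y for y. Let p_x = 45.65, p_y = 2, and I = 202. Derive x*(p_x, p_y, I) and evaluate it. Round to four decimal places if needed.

With perfect complements, no substitution: consume in ratio x:y = 4:1.
Budget: p_x·x + p_y·(1/4)·x = I, so (4·p_x + p_y)·x = 4·I.
Demand: x*(p_x,p_y,I) = 4·I/(4·p_x + p_y), y* = I/(4·p_x + p_y).
Here 4·45.65 + 2 = 184.6, giving x* = 4.377.

x* = 4.377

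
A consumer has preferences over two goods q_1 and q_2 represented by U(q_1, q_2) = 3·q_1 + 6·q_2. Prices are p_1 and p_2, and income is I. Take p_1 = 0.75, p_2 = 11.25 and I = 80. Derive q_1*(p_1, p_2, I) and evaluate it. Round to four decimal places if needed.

q_1* = 106.6667

q_1 gives more utility per dollar, so spend all income on q_1: q_1* = I/p_1, q_2* = 0.
Numerically: q_1* = 106.6667, q_2* = 0.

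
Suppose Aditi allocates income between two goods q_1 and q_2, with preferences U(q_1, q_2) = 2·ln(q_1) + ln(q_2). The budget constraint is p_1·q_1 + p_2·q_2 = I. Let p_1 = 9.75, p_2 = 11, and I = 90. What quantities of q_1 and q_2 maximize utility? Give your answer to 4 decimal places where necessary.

Tangency: MRS = 2·q_2/q_1 = p_1/p_2.
Rearranging, p_2·q_2 = (1/2)·p_1·q_1. Substituting into the budget gives p_1·q_1·(1 + (1/2)) = I.
Demand: q_1*(p_1,p_2,I) = 2/3·I/p_1 and q_2* = 1/3·I/p_2.
At p_1=9.75, p_2=11, I=90: q_1* = 2/3·90/9.75 = 6.1538, q_2* = 2.7273.

q_1* = 6.1538, q_2* = 2.7273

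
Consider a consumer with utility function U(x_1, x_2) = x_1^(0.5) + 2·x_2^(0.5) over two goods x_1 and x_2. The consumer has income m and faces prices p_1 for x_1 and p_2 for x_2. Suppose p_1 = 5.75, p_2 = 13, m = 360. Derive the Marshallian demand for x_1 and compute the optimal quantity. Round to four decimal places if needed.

x_1* = 22.6087

From the CES first-order condition, (1/2)·(x_2/x_1)^(0.5) = p_1/p_2.
Hence x_2/x_1 = (2·p_1/p_2)^(1/(0.5)), i.e. raised to the 2 power.
With the ratio pinned down, the budget gives x_1* = m/(p_1 + p_2·(x_2/x_1)) and x_2* = (x_2/x_1)·x_1*.
Numerically x_2/x_1 = 0.782544, so x_1* = 360/(5.75 + 13·0.782544) = 22.6087.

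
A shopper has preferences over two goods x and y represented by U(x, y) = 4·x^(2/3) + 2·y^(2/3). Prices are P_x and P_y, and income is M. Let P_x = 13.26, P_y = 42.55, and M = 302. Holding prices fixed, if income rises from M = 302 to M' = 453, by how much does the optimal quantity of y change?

Substitute y = (y/x)·x into the budget: x* = M/(P_x + P_y·(y/x)).
Numerically y/x = 0.003783, so x* = 302/(13.26 + 42.55·0.003783) = 22.5021 and y* = 0.003783·22.5021 = 0.0851.
At M' = 453: y* = 0.1277. Change: 0.1277 − 0.0851 = 0.0426.

Δy* = 0.0426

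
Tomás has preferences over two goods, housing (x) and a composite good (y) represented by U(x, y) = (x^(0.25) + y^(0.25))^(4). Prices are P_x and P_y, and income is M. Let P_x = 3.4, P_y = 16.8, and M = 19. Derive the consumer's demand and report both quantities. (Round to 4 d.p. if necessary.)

MU_x ∝ x^(-0.75), MU_y ∝ y^(-0.75), so MRS = (y/x)^(0.75) = P_x/P_y.
Solve for the ratio: y/x = [P_x/P_y]^(4/3).
Substitute y = (y/x)·x into the budget: x* = M/(P_x + P_y·(y/x)).
Numerically y/x = 0.118821, so x* = 19/(3.4 + 16.8·0.118821) = 3.521 and y* = 0.118821·3.521 = 0.4184.

x* = 3.521, y* = 0.4184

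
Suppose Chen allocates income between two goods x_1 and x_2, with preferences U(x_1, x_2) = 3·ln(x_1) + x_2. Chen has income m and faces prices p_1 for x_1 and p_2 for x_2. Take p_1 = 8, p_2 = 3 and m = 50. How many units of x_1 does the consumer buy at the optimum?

Set MRS = p_1/p_2: (3/x_1)/1 = p_1/p_2.
So x_1*(p_1,p_2) = 3·p_2/p_1, independent of income; and x_2* = (m − 3·p_2)/p_2.
At the given prices: x_1* = 3·3/8 = 1.125.

x_1* = 1.125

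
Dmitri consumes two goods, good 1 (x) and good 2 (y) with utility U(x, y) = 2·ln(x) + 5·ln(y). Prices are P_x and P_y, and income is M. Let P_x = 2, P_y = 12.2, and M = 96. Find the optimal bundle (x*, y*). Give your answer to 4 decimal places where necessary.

MU_x/MU_y = (2·y)/(5·x); tangency sets this equal to P_x/P_y.
So 2·P_y·y = 5·P_x·x; combined with the budget, a share 2/7 of income goes to x.
Demand: x*(P_x,P_y,M) = 2/7·M/P_x and y* = 5/7·M/P_y.
At P_x=2, P_y=12.2, M=96: x* = 2/7·96/2 = 13.7143, y* = 5.6206.

x* = 13.7143, y* = 5.6206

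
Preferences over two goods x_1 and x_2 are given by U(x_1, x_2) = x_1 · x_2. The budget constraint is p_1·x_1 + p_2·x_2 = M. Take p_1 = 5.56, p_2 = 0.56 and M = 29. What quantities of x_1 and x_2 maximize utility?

MU_x_1/MU_x_2 = (x_2)/(x_1); tangency sets this equal to p_1/p_2.
So p_2·x_2 = p_1·x_1; combined with the budget, a share 0.5 of income goes to x_1.
Demand: x_1*(p_1,p_2,M) = 0.5·M/p_1 and x_2* = 0.5·M/p_2.
At p_1=5.56, p_2=0.56, M=29: x_1* = 0.5·29/5.56 = 2.6079, x_2* = 25.8929.

x_1* = 2.6079, x_2* = 25.8929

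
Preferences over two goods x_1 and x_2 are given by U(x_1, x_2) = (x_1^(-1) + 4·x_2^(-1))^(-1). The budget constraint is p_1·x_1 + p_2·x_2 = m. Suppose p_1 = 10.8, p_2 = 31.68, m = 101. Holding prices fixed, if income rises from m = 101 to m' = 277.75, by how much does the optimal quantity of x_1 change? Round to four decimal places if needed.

MRS = MU_x_1/MU_x_2 = (1/4)·(x_2/x_1)^(2). Set equal to p_1/p_2.
Solve for the ratio: x_2/x_1 = [4·p_1/p_2]^(0.5).
With the ratio pinned down, the budget gives x_1* = m/(p_1 + p_2·(x_2/x_1)) and x_2* = (x_2/x_1)·x_1*.
Numerically x_2/x_1 = 1.167748, so x_1* = 101/(10.8 + 31.68·1.167748) = 2.1132.
At m' = 277.75: x_1* = 5.8114. Change: 5.8114 − 2.1132 = 3.6981.

Δx_1* = 3.6981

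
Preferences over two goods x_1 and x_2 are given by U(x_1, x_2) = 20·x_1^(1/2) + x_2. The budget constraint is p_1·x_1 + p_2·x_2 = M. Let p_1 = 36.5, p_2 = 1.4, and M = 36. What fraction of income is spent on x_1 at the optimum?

share on x_1 = 0.1492

MU_x_1 = 10/√x_1, MU_x_2 = 1. Tangency: 10/√x_1 = p_1/p_2.
Thus x_1* = (10·p_2/p_1)² — independent of M — with the rest of income spent on x_2.
Plugging in: x_1* = (10·1.4/36.5)² = 0.1471, x_2* = 21.8787.
Expenditure on x_1: 36.5·0.1471 = 5.3699; share = 0.1492.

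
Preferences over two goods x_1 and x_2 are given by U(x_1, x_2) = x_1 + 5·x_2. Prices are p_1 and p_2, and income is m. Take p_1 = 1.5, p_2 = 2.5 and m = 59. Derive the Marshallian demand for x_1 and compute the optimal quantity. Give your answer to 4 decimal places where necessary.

x_1* = 0

Linear utility — the consumer picks whichever good has higher MU/price: 1/1.5 = 0.6667 vs 5/2.5 = 2.
x_2 gives more utility per dollar, so spend all income on x_2: x_2* = m/p_2, x_1* = 0.
Numerically: x_1* = 0, x_2* = 23.6.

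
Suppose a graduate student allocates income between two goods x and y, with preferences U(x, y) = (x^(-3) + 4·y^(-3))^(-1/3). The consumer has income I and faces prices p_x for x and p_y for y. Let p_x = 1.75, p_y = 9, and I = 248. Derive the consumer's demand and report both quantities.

x* = 24.3091, y* = 22.8288

MRS = MU_x/MU_y = (1/4)·(y/x)^(4). Set equal to p_x/p_y.
Hence y/x = (4·p_x/p_y)^(1/(4)), i.e. raised to the 0.25 power.
Substitute y = (y/x)·x into the budget: x* = I/(p_x + p_y·(y/x)).
Numerically y/x = 0.939104, so x* = 248/(1.75 + 9·0.939104) = 24.3091 and y* = 0.939104·24.3091 = 22.8288.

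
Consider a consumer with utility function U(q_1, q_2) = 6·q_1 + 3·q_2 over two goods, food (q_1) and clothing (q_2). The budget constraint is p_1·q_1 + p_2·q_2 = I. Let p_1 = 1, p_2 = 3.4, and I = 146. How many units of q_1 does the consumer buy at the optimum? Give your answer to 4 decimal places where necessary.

q_1* = 146

Linear utility — the consumer picks whichever good has higher MU/price: 6/1 = 6 vs 3/3.4 = 0.8824.
q_1 gives more utility per dollar, so spend all income on q_1: q_1* = I/p_1, q_2* = 0.
Numerically: q_1* = 146, q_2* = 0.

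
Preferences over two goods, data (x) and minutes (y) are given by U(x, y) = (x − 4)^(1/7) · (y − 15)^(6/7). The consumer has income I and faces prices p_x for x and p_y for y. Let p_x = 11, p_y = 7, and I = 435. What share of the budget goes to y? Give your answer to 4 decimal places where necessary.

Discretionary income = 435 − 4·11 − 15·7 = 286; x* = 4 + 1/7·286/11 = 7.7143; y* = 15 + 6/7·286/7 = 50.0204.
Expenditure on y: 7·50.0204 = 350.1429; share = 0.8049.

share on y = 0.8049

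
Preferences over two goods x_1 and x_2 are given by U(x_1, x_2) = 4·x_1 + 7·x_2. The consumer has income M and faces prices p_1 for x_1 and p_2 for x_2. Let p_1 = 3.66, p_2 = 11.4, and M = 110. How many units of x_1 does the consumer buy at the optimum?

x_1* = 30.0546

Linear utility — the consumer picks whichever good has higher MU/price: 4/3.66 = 1.0929 vs 7/11.4 = 0.614.
x_1 gives more utility per dollar, so spend all income on x_1: x_1* = M/p_1, x_2* = 0.
Numerically: x_1* = 30.0546, x_2* = 0.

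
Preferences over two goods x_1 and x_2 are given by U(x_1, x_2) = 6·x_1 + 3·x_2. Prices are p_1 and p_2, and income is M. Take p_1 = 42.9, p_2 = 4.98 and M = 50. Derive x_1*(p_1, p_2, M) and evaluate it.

Perfect substitutes: compare marginal utility per dollar. 6/p_1 vs 3/p_2 → 0.1399 vs 0.6024.
x_2 gives more utility per dollar, so spend all income on x_2: x_2* = M/p_2, x_1* = 0.
Numerically: x_1* = 0, x_2* = 10.0402.

x_1* = 0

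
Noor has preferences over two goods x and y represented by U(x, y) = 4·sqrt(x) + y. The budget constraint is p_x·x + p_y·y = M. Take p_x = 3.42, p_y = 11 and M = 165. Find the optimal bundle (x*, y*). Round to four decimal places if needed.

x* = 41.3803, y* = 2.1345

MU_x = 2/√x, MU_y = 1. Tangency: 2/√x = p_x/p_y.
Solve: √x = 2·p_y/p_x, so x*(p_x,p_y) = (2·p_y/p_x)², and y* = (M − p_x·x*)/p_y.
Plugging in: x* = (2·11/3.42)² = 41.3803, y* = 2.1345.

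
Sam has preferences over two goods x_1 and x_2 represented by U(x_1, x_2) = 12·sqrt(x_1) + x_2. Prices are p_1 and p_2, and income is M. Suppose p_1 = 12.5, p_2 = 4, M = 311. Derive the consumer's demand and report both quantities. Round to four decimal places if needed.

MU_x_1 = 6/√x_1, MU_x_2 = 1. Tangency: 6/√x_1 = p_1/p_2.
Solve: √x_1 = 6·p_2/p_1, so x_1*(p_1,p_2) = (6·p_2/p_1)², and x_2* = (M − p_1·x_1*)/p_2.
Plugging in: x_1* = (6·4/12.5)² = 3.6864, x_2* = 66.23.

x_1* = 3.6864, x_2* = 66.23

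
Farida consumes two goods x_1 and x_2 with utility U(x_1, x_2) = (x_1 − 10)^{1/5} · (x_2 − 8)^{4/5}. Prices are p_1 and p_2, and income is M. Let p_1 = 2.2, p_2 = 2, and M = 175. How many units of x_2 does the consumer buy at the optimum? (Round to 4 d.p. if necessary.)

x_2* = 62.8

Let x_1' = x_1−10, x_2' = x_2−8. MRS = (1/4)·x_2'/x_1' = p_1/p_2.
After buying the subsistence bundle (10, 8), a share 0.2 of the remaining income goes to x_1: x_1* = 10 + 0.2·(M − 10p_1 − 8p_2)/p_1.
Discretionary income = 175 − 10·2.2 − 8·2 = 137; x_2* = 8 + 0.8·137/2 = 62.8.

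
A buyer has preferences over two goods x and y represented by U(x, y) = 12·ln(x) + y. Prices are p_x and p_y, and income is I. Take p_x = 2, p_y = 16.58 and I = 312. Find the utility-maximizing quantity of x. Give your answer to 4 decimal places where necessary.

Set MRS = p_x/p_y: (12/x)/1 = p_x/p_y.
So x*(p_x,p_y) = 12·p_y/p_x, independent of income; and y* = (I − 12·p_y)/p_y.
At the given prices: x* = 12·16.58/2 = 99.48.

x* = 99.48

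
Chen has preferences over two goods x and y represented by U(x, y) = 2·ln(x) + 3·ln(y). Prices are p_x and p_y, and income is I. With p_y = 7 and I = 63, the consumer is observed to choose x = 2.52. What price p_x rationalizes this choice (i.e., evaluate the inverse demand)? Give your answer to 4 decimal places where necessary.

p_x = 10

MU_x/MU_y = (2·y)/(3·x); tangency sets this equal to p_x/p_y.
Rearranging, p_y·y = (3/2)·p_x·x. Substituting into the budget gives p_x·x·(1 + (3/2)) = I.
Demand: x*(p_x,p_y,I) = 0.4·I/p_x and y* = 0.6·I/p_y.
Set x* = 2.52 in the demand function and solve for p_x: p_x = 10.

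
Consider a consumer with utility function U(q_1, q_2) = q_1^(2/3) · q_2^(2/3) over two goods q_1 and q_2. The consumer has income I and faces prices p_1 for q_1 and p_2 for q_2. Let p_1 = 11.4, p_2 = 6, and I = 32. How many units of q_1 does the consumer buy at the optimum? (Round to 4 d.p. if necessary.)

q_1* = 1.4035

Tangency: MRS = q_2/q_1 = p_1/p_2.
Rearranging, p_2·q_2 = p_1·q_1. Substituting into the budget gives p_1·q_1·(1 + 1) = I.
Demand: q_1*(p_1,p_2,I) = 0.5·I/p_1 and q_2* = 0.5·I/p_2.
At p_1=11.4, p_2=6, I=32: q_1* = 0.5·32/11.4 = 1.4035.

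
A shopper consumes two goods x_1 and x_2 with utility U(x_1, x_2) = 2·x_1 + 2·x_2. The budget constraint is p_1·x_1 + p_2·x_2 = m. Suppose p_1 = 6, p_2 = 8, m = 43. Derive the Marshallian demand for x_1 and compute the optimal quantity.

Linear utility — the consumer picks whichever good has higher MU/price: 2/6 = 0.3333 vs 2/8 = 0.25.
x_1 gives more utility per dollar, so spend all income on x_1: x_1* = m/p_1, x_2* = 0.
Numerically: x_1* = 7.1667, x_2* = 0.

x_1* = 7.1667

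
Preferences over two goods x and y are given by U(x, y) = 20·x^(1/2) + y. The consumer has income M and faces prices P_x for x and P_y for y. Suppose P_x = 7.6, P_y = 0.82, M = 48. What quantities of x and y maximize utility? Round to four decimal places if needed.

x* = 1.1641, y* = 47.7471

Set MRS = P_x/P_y: 10·x^(−1/2) = P_x/P_y.
Solve: √x = 10·P_y/P_x, so x*(P_x,P_y) = (10·P_y/P_x)², and y* = (M − P_x·x*)/P_y.
Plugging in: x* = (10·0.82/7.6)² = 1.1641, y* = 47.7471.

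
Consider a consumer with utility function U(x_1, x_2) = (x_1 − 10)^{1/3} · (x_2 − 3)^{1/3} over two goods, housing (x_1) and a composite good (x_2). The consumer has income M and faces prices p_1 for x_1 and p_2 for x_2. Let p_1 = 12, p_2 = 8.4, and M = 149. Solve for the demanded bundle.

MRS = (x_2−3)/(x_1−10). Tangency with p_1/p_2 gives x_2−3 = (p_1/p_2)·(x_1−10).
Substituting into the budget: x_1* = 10 + 0.5·(M − 10·p_1 − 3·p_2)/p_1, and x_2* = 3 + 0.5·(…)/p_2.
Discretionary income = 149 − 10·12 − 3·8.4 = 3.8; x_1* = 10 + 0.5·3.8/12 = 10.1583; x_2* = 3 + 0.5·3.8/8.4 = 3.2262.

x_1* = 10.1583, x_2* = 3.2262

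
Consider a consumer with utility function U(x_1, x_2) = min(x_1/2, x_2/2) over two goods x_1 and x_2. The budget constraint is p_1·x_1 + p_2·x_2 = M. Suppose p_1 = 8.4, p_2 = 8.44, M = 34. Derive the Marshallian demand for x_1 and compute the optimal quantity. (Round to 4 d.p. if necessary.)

With perfect complements, no substitution: consume in ratio x_1:x_2 = 2:2.
Budget: p_1·x_1 + p_2·x_1 = M, so (2·p_1 + 2·p_2)·x_1 = 2·M.
Demand: x_1*(p_1,p_2,M) = 2·M/(2·p_1 + 2·p_2), x_2* = 2·M/(2·p_1 + 2·p_2).
Here 2·8.4 + 2·8.44 = 33.68, giving x_1* = 2.019.

x_1* = 2.019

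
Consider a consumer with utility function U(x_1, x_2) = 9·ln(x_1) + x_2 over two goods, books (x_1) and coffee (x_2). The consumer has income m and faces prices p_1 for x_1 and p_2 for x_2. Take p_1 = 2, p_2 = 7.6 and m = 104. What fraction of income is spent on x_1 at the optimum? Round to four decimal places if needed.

Set MRS = p_1/p_2: (9/x_1)/1 = p_1/p_2.
So x_1*(p_1,p_2) = 9·p_2/p_1, independent of income; and x_2* = (m − 9·p_2)/p_2.
At the given prices: x_1* = 9·7.6/2 = 34.2, and x_2* = 4.6842.
Expenditure on x_1: 2·34.2 = 68.4; share = 0.6577.

share on x_1 = 0.6577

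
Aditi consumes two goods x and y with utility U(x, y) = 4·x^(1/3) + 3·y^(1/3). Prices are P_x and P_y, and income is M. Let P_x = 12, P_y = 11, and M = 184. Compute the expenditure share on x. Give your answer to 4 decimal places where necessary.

MRS = MU_x/MU_y = (4/3)·(y/x)^(2/3). Set equal to P_x/P_y.
Hence y/x = ((3/4)·P_x/P_y)^(1/(2/3)), i.e. raised to the 1.5 power.
Substitute y = (y/x)·x into the budget: x* = M/(P_x + P_y·(y/x)).
Numerically y/x = 0.740073, so x* = 184/(12 + 11·0.740073) = 9.1357 and y* = 0.740073·9.1357 = 6.7611.
Expenditure on x: 12·9.1357 = 109.6282; share = 0.5958.

share on x = 0.5958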